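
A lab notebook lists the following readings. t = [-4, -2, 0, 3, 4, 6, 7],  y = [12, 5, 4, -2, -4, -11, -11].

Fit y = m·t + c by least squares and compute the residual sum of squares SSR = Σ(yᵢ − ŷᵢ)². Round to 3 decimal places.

SSR = 11.755

Normal-equation sums: Σt·t = 130, Σt = 14, Σ1 = 7.
For Mᵀy: Σt·y = -223, Σy = -7.
Determinant 130·7 − 14² = 714.
m = ((-223)·7 − 14·(-7))/714 = -209/102; c = (130·(-7) − 14·(-223))/714 = 158/51.
Residuals: 12/17, -112/51, 46/51, 107/102, 56/51, -92/51, 25/102; SSR = 1199/102.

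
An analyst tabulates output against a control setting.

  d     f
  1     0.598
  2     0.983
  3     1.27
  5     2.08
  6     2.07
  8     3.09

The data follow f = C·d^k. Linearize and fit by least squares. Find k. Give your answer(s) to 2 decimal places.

k = 0.77

Linearized form: ln f = k·ln d + ln C. From the 6 transformed points,
Σln d = 7.2724, Σ(ln d)² = 11.8122, Σln f = 2.2958, Σln d·ln f = 5.0790.
Equations: 11.8122·k + 7.2724·ln C = 5.0790;  7.2724·k + 6·ln C = 2.2958.
Δ = 11.8122·6 − (7.2724)² = 17.9853; k = (5.0790·6 − 7.2724·2.2958)/17.9853 = 0.76606, ln C = (11.8122·2.2958 − 7.2724·5.0790)/17.9853 = -0.54589.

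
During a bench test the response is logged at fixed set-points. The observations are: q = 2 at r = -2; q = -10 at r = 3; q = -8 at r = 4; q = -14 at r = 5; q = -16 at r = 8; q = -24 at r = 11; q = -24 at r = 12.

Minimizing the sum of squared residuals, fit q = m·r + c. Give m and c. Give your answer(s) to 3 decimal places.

m = -1.858, c = -2.546

Sums needed: Σr·r = 383, Σr = 41, Σ1 = 7.
Right-hand side: Σr·q = -816, Σq = -94.
Eliminating c: 7·(row 1) − 41·(row 2) gives 1000·m = 7·(-816) − 41·(-94) = -1858, so m = -929/500.
Then c = ((-94) − 41·(-929/500))/7 = -1273/500.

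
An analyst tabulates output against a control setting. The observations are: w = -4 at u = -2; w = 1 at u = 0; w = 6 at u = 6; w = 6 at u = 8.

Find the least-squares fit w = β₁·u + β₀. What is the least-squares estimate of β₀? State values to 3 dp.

β₀ = -0.618

Normal-equation sums: Σu·u = 104, Σu = 12, Σ1 = 4.
Moment sums: Σu·w = 92, Σw = 9.
So XᵀX·[β₁, β₀]ᵀ = Xᵀw: [[104, 12]; [12, 4]]·[β₁, β₀]ᵀ = [92, 9]ᵀ.
Δ = 104·4 − 12² = 272.
β₁ = (92·4 − 12·9)/272 = 65/68; β₀ = (104·9 − 12·92)/272 = -21/34.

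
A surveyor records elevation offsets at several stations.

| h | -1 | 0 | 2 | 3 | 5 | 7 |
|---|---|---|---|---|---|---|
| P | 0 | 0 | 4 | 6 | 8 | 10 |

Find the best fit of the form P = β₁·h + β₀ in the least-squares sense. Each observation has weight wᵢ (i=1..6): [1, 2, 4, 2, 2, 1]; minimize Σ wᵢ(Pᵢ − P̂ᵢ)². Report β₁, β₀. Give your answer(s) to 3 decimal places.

The normal system AᵀWA·[β₁, β₀]ᵀ = AᵀWP is [[134, 30]; [30, 12]]·[β₁, β₀]ᵀ = [218, 54]ᵀ.
Δ = 134·12 − 30² = 708.
β₁ = (218·12 − 30·54)/708 = 83/59; β₀ = (134·54 − 30·218)/708 = 58/59.

β₁ = 1.407, β₀ = 0.983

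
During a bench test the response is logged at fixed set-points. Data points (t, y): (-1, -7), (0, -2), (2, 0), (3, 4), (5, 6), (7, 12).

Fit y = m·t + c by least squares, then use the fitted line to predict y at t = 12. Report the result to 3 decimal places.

MᵀM·[m, c]ᵀ = Mᵀy reads: 88·m + 16·c = 133;  16·m + 6·c = 13.
(Σt·t = 88, Σt = 16, Σ1 = 6, Σt·y = 133, Σy = 13.)
Eliminating c: 6·(row 1) − 16·(row 2) gives 272·m = 6·133 − 16·13 = 590, so m = 295/136.
Then c = (13 − 16·(295/136))/6 = -123/34.
At t = 12: ŷ = (295/136)·(12) + (-123/34)·(1) = 381/17.

ŷ = 22.412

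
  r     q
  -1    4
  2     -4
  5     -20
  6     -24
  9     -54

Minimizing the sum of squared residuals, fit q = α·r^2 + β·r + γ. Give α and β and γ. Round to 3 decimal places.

α = -0.490, β = -1.793, γ = 2.322

Forming MᵀM = [[8499, 1077, 147]; [1077, 147, 21]; [147, 21, 5]] and Mᵀq = [-5750, -742, -98]ᵀ gives MᵀM·[α, β, γ]ᵀ = Mᵀq.
Solving the 3×3 system (Gaussian elimination) gives α = -1169/2388, β = -1427/796, γ = 462/199.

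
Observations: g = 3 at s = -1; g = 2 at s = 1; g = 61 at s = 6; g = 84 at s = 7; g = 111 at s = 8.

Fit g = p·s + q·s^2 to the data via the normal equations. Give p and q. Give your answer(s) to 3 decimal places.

p = -0.776, q = 1.828

Forming AᵀA = [[151, 1071]; [1071, 7795]] and Aᵀg = [1841, 13421]ᵀ gives AᵀA·[p, q]ᵀ = Aᵀg.
det = 151·7795 − 1071² = 30004.
p = (1841·7795 − 1071·13421)/30004 = -448/577; q = (151·13421 − 1071·1841)/30004 = 1055/577.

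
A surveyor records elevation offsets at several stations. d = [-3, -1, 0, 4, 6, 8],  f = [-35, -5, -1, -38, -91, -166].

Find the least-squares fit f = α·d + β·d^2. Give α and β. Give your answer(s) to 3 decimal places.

From the data, Σd·d = 126, Σd·d^2 = 764, Σd^2·d^2 = 5730.
Right-hand side: Σd·f = -1916, Σd^2·f = -14828.
MᵀM·[α, β]ᵀ = Mᵀf becomes [[126, 764]; [764, 5730]]·[α, β]ᵀ = [-1916, -14828]ᵀ.
det = 126·5730 − 764² = 138284.
α = ((-1916)·5730 − 764·(-14828))/138284 = 458/181; β = (126·(-14828) − 764·(-1916))/138284 = -101126/34571.

α = 2.530, β = -2.925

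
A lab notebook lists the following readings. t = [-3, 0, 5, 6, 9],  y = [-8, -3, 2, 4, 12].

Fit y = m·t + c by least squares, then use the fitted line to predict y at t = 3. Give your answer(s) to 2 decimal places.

With design matrix A, AᵀA = [[151, 17]; [17, 5]] and Aᵀy = [166, 7]ᵀ.
det = 151·5 − 17² = 466.
m = (166·5 − 17·7)/466 = 711/466; c = (151·7 − 17·166)/466 = -1765/466.
At t = 3: ŷ = (711/466)·(3) + (-1765/466)·(1) = 184/233.

ŷ = 0.79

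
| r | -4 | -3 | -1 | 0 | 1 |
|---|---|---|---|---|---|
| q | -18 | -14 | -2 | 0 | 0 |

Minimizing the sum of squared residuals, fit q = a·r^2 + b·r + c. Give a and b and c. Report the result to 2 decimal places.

The normal system XᵀX·[a, b, c]ᵀ = Xᵀq is [[339, -91, 27]; [-91, 27, -7]; [27, -7, 5]]·[a, b, c]ᵀ = [-416, 116, -34]ᵀ.
Solving the 3×3 system (Gaussian elimination) gives a = -8/11, b = 19/11, c = -5/11.

a = -0.73, b = 1.73, c = -0.45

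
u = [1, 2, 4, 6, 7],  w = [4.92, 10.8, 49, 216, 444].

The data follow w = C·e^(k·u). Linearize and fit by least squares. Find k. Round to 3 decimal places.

k = 0.750

With ln wᵢ as the transformed response and uᵢ as the regressor:
AᵀA = [[106.0000, 20.0000]; [20.0000, 5]], rhs = [96.8421, 19.3358]ᵀ  (here Σu = 20.0000, Σ(u)² = 106.0000, Σln w = 19.3358, Σu·ln w = 96.8421).
Slope k = (n·Σu·ln w − Σu·Σln w)/(n·Σ(u)² − (Σu)²) = (5·96.8421 − 20.0000·19.3358)/130.0000 = 0.74996; ln C = (Σln w − k·Σu)/n = 0.86731.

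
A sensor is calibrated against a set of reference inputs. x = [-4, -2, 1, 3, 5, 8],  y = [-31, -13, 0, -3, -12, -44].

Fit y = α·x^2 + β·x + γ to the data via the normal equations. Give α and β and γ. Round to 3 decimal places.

From the data, Σx^2·x^2 = 5075, Σx^2·x = 593, Σx^2 = 119, Σx·x = 119, Σx = 11, Σ1 = 6.
Moment sums: Σx^2·y = -3691, Σx·y = -271, Σy = -103.
Row-reducing yields α = -132095/127816, β = 30363/9832, γ = -148971/63908.

α = -1.033, β = 3.088, γ = -2.331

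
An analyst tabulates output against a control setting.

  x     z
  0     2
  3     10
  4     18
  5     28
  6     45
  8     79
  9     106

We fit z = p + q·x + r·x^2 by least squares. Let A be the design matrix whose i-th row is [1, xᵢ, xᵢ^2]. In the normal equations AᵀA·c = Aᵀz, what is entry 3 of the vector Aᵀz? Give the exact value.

Entry 3 ↔ basis x^2, so (Aᵀz)_{3} = Σᵢ (x^2)·zᵢ = (0)·(2) + (9)·(10) + (16)·(18) + (25)·(28) + (36)·(45) + (64)·(79) + (81)·(106) = 16340.

16340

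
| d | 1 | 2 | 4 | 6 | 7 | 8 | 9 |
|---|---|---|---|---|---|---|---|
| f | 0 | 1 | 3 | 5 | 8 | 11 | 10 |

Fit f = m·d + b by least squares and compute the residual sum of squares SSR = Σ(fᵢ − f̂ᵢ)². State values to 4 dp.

From the data, Σd·d = 251, Σd = 37, Σ1 = 7.
For Mᵀf: Σd·f = 278, Σf = 38.
So MᵀM·[m, b]ᵀ = Mᵀf: [[251, 37]; [37, 7]]·[m, b]ᵀ = [278, 38]ᵀ.
Eliminating b: 7·(row 1) − 37·(row 2) gives 388·m = 7·278 − 37·38 = 540, so m = 135/97.
Then b = (38 − 37·(135/97))/7 = -187/97.
Residuals: 52/97, 14/97, -62/97, -138/97, 18/97, 174/97, -58/97; SSR = 616/97.

SSR = 6.3505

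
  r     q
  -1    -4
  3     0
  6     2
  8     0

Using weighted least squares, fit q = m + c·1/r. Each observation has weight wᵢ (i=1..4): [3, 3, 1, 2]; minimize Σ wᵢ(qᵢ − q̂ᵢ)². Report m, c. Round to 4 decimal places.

XᵀWX·[m, c]ᵀ = XᵀWq reads: 9·m + (-19/12)·c = -10;  (-19/12)·m + (977/288)·c = 37/3.
Determinant 9·(977/288) − (-19/12)² = 8071/288.
m = ((-10)·(977/288) − (-19/12)·(37/3))/(8071/288) = -4146/8071; c = (9·(37/3) − (-19/12)·(-10))/(8071/288) = 27408/8071.

m = -0.5137, c = 3.3959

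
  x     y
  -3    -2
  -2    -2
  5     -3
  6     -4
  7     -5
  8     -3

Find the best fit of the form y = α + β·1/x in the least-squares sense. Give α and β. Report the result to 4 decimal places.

The normal equations are: 6·α + (-167/840)·β = -19;  (-167/840)·α + (328049/705600)·β = -193/280.
(Σ1 = 6, Σ1/x = -167/840, Σ1/x·1/x = 328049/705600, Σy = -19, Σ1/x·y = -193/280.)
Determinant 6·(328049/705600) − (-167/840)² = 388081/141120.
α = ((-19)·(328049/705600) − (-167/840)·(-193/280))/(388081/141120) = -6329624/1940405; β = (6·(-193/280) − (-167/840)·(-19))/(388081/141120) = -1116696/388081.

α = -3.2620, β = -2.8775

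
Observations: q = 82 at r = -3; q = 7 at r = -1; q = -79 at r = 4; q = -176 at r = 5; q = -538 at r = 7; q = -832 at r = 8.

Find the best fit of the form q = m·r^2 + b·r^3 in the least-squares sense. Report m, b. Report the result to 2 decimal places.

m = 3.05, b = -2.01

From the data, Σr^2·r^2 = 7460, Σr^2·r^3 = 53480, Σr^3·r^3 = 400244.
For Aᵀq: Σr^2·q = -84529, Σr^3·q = -639795.
Normal equations: [[7460, 53480]; [53480, 400244]]·[m, b]ᵀ = [-84529, -639795]ᵀ.
Eliminating b: 400244·(row 1) − 53480·(row 2) gives 125709840·m = 400244·(-84529) − 53480·(-639795) = 384011524, so m = 96002881/31427460.
Then b = ((-639795) − 53480·(96002881/31427460))/400244 = -12612989/6285492.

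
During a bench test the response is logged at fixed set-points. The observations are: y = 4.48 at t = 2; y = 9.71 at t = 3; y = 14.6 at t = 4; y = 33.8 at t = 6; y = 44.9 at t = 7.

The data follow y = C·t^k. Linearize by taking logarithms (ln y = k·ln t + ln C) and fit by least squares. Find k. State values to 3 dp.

k = 1.832

Taking logs, ln y = k·ln t + ln C, so regress ln y on ln t.
XᵀX = [[10.6062, 6.9157]; [6.9157, 5]], rhs = [20.9644, 13.7787]ᵀ  (here Σln t = 6.9157, Σ(ln t)² = 10.6062, Σln y = 13.7787, Σln t·ln y = 20.9644).
Solving (det = 5.2037): k = 1.83182, ln C = 0.22207.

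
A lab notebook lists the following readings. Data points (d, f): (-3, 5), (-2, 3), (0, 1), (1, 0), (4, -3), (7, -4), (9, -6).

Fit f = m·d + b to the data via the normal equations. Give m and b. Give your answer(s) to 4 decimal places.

m = -0.8576, b = 1.3889

The normal equations are: 160·m + 16·b = -115;  16·m + 7·b = -4.
det = 160·7 − 16² = 864.
m = ((-115)·7 − 16·(-4))/864 = -247/288; b = (160·(-4) − 16·(-115))/864 = 25/18.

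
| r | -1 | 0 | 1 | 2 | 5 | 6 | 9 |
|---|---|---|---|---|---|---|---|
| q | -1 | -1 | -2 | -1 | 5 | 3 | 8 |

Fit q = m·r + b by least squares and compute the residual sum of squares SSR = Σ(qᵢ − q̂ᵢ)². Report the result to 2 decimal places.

Setting ∂/∂m … = 0 gives: 148·m + 22·b = 112;  22·m + 7·b = 11.
(Σr·r = 148, Σr = 22, Σ1 = 7, Σr·q = 112, Σq = 11.)
Eliminating b: 7·(row 1) − 22·(row 2) gives 552·m = 7·112 − 22·11 = 542, so m = 271/276.
Then b = (11 − 22·(271/276))/7 = -209/138.
Residuals: 413/276, 71/138, -135/92, -100/69, 443/276, -95/69, 187/276; SSR = 1613/138.

SSR = 11.69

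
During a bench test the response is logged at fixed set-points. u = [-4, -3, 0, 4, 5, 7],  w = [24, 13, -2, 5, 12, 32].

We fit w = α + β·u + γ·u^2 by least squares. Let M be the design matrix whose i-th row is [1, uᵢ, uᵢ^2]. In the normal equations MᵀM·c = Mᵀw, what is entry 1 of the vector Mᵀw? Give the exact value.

84

Entry 1 ↔ basis 1, so (Mᵀw)_{1} = Σᵢ wᵢ = (1)·(24) + (1)·(13) + (1)·(-2) + (1)·(5) + (1)·(12) + (1)·(32) = 84.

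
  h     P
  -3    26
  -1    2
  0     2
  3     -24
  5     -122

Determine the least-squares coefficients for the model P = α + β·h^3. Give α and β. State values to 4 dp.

The normal system AᵀA·[α, β]ᵀ = AᵀP is [[5, 124]; [124, 17084]]·[α, β]ᵀ = [-116, -16602]ᵀ.
det = 5·17084 − 124² = 70044.
α = ((-116)·17084 − 124·(-16602))/70044 = 19226/17511; β = (5·(-16602) − 124·(-116))/70044 = -34313/35022.

α = 1.0979, β = -0.9798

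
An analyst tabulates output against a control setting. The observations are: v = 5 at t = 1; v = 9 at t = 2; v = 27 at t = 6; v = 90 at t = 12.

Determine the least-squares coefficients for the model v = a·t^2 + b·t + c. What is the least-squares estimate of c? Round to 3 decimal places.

c = 4.827

From the data, Σt^2·t^2 = 22049, Σt^2·t = 1953, Σt^2 = 185, Σt·t = 185, Σt = 21, Σ1 = 4.
Moment sums: Σt^2·v = 13973, Σt·v = 1265, Σv = 131.
Inverting the 3×3 Gram matrix, [a, b, c]ᵀ = [199/358, 151/358, 864/179]ᵀ.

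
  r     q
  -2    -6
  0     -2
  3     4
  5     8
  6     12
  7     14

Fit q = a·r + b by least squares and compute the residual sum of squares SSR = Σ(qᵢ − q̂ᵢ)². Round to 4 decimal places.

SSR = 2.5040

From the data, Σr·r = 123, Σr = 19, Σ1 = 6.
Right-hand side: Σr·q = 234, Σq = 30.
So AᵀA·[a, b]ᵀ = Aᵀq: [[123, 19]; [19, 6]]·[a, b]ᵀ = [234, 30]ᵀ.
Eliminating b: 6·(row 1) − 19·(row 2) gives 377·a = 6·234 − 19·30 = 834, so a = 834/377.
Then b = (30 − 19·(834/377))/6 = -756/377.
Residuals: 162/377, 2/377, -238/377, -398/377, 276/377, 196/377; SSR = 944/377.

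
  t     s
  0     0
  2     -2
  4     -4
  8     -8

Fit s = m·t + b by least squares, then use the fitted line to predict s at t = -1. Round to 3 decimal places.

ŝ = 1.000

The normal system MᵀM·[m, b]ᵀ = Mᵀs is [[84, 14]; [14, 4]]·[m, b]ᵀ = [-84, -14]ᵀ.
Determinant 84·4 − 14² = 140.
m = ((-84)·4 − 14·(-14))/140 = -1; b = (84·(-14) − 14·(-84))/140 = 0.
At t = -1: ŝ = (-1)·(-1) + (0)·(1) = 1.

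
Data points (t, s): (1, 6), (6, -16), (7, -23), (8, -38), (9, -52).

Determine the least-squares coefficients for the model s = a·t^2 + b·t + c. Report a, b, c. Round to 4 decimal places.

MᵀM·[a, b, c]ᵀ = Mᵀs reads: 14355·a + 1801·b + 231·c = -8341;  1801·a + 231·b + 31·c = -1023;  231·a + 31·b + 5·c = -123.
(Σt^2·t^2 = 14355, Σt^2·t = 1801, Σt^2 = 231, Σt·t = 231, Σt = 31, Σ1 = 5, Σt^2·s = -8341, Σt·s = -1023, Σs = -123.)
Inverting the 3×3 Gram matrix, [a, b, c]ᵀ = [-8888/8599, 26771/8599, 33110/8599]ᵀ.

a = -1.0336, b = 3.1133, c = 3.8504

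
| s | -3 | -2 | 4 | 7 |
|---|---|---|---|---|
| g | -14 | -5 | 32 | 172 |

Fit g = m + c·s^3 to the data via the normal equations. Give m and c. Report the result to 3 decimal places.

From the data, Σ1 = 4, Σs^3 = 372, Σs^3·s^3 = 122538.
Right-hand side: Σg = 185, Σs^3·g = 61462.
Normal equations: [[4, 372]; [372, 122538]]·[m, c]ᵀ = [185, 61462]ᵀ.
Eliminating c: 122538·(row 1) − 372·(row 2) gives 351768·m = 122538·185 − 372·61462 = -194334, so m = -32389/58628.
Then c = (61462 − 372·(-32389/58628))/122538 = 44257/87942.

m = -0.552, c = 0.503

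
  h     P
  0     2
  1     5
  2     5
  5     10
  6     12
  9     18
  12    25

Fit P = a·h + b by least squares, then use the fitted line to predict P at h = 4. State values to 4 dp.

P̂ = 9.1552

Entries of MᵀM: Σh·h = 291, Σh = 35, Σ1 = 7.
Right-hand side: Σh·P = 599, ΣP = 77.
Eliminating b: 7·(row 1) − 35·(row 2) gives 812·a = 7·599 − 35·77 = 1498, so a = 107/58.
Then b = (77 − 35·(107/58))/7 = 103/58.
At h = 4: P̂ = (107/58)·(4) + (103/58)·(1) = 531/58.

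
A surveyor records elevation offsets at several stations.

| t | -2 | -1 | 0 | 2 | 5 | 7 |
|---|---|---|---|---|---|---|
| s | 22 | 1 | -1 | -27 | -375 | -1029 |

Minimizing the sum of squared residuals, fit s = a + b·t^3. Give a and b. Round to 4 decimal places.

Compute the Gram sums: Σ1 = 6, Σt^3 = 467, Σt^3·t^3 = 133403.
Moment sums: Σs = -1409, Σt^3·s = -400215.
Determinant 6·133403 − 467² = 582329.
a = ((-1409)·133403 − 467·(-400215))/582329 = -1064422/582329; b = (6·(-400215) − 467·(-1409))/582329 = -1743287/582329.

a = -1.8279, b = -2.9936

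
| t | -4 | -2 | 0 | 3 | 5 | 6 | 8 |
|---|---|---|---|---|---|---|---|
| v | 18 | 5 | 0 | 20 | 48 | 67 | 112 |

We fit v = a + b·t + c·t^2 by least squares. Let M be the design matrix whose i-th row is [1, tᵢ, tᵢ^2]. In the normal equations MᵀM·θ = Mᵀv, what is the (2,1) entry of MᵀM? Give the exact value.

Row 2 ↔ basis t, column 1 ↔ basis 1, so (MᵀM)_{2,1} = Σᵢ t = (-4)·(1) + (-2)·(1) + (0)·(1) + (3)·(1) + (5)·(1) + (6)·(1) + (8)·(1) = 16.

16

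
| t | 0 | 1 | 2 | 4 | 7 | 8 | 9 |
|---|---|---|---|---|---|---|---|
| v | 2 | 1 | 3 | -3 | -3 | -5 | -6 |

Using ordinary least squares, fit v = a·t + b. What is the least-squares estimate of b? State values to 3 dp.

Forming XᵀX = [[215, 31]; [31, 7]] and Xᵀv = [-120, -11]ᵀ gives XᵀX·[a, b]ᵀ = Xᵀv.
det = 215·7 − 31² = 544.
a = ((-120)·7 − 31·(-11))/544 = -499/544; b = (215·(-11) − 31·(-120))/544 = 1355/544.

b = 2.491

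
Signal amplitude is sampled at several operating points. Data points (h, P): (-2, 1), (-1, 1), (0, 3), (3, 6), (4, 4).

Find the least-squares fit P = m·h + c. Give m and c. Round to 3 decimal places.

Normal-equation sums: Σh·h = 30, Σh = 4, Σ1 = 5.
And Σh·P = 31, ΣP = 15.
So MᵀM·[m, c]ᵀ = MᵀP: [[30, 4]; [4, 5]]·[m, c]ᵀ = [31, 15]ᵀ.
det = 30·5 − 4² = 134.
m = (31·5 − 4·15)/134 = 95/134; c = (30·15 − 4·31)/134 = 163/67.

m = 0.709, c = 2.433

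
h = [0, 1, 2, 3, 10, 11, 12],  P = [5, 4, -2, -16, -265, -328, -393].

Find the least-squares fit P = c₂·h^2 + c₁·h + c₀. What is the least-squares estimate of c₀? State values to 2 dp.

Compute the Gram sums: Σh^2·h^2 = 45475, Σh^2·h = 4095, Σh^2 = 379, Σh·h = 379, Σh = 39, Σ1 = 7.
Right-hand side: Σh^2·P = -122928, Σh·P = -11022, ΣP = -995.
Normal equations: [[45475, 4095, 379]; [4095, 379, 39]; [379, 39, 7]]·[c₂, c₁, c₀]ᵀ = [-122928, -11022, -995]ᵀ.
Solving the 3×3 system (Gaussian elimination) gives c₂ = -263591/88872, c₁ = 74071/29624, c₀ = 200503/44436.

c₀ = 4.51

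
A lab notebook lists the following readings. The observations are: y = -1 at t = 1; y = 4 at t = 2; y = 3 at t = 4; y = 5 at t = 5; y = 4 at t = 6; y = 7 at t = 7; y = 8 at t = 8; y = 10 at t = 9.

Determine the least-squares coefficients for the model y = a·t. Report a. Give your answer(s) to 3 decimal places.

Entries of MᵀM: Σt·t = 276.
And Σt·y = 271.
a = 271/276 = 0.981884.

a = 0.982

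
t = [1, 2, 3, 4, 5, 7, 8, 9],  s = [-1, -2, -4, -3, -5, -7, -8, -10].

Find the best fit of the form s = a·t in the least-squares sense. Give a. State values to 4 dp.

Forming AᵀA = [[249]] and Aᵀs = [-257]ᵀ gives AᵀA·[a]ᵀ = Aᵀs.
a = (-257)/249 = -1.03213.

a = -1.0321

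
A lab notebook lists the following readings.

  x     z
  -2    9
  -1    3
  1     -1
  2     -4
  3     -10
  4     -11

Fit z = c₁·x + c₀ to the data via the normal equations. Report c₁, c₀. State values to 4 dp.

c₁ = -3.2671, c₀ = 1.4783

From the data, Σx·x = 35, Σx = 7, Σ1 = 6.
Right-hand side: Σx·z = -104, Σz = -14.
Δ = 35·6 − 7² = 161.
c₁ = ((-104)·6 − 7·(-14))/161 = -526/161; c₀ = (35·(-14) − 7·(-104))/161 = 34/23.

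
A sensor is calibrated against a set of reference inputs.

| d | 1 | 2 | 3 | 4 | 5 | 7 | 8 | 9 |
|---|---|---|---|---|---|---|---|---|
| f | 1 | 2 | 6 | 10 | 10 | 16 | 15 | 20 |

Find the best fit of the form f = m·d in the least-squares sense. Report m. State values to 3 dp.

m = 2.108

With design matrix M, MᵀM = [[249]] and Mᵀf = [525]ᵀ.
m = 525/249 = 2.10843.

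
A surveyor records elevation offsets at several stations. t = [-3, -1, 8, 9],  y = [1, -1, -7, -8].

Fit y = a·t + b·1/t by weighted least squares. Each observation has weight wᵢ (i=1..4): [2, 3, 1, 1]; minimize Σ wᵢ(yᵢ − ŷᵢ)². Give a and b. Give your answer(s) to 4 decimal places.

Compute the Gram sums: Σwᵢ·t·t = 166, Σwᵢ·t·1/t = 7, Σwᵢ·1/t·1/t = 16849/5184.
Right-hand side: Σwᵢ·t·y = -131, Σwᵢ·1/t·y = 41/72.
So XᵀWX·[a, b]ᵀ = XᵀWy: [[166, 7]; [7, 16849/5184]]·[a, b]ᵀ = [-131, 41/72]ᵀ.
Eliminating b: (16849/5184)·(row 1) − 7·(row 2) gives (1271459/2592)·a = (16849/5184)·(-131) − 7·(41/72) = -2227883/5184, so a = -318269/363274.
Then b = ((41/72) − 7·(-318269/363274))/(16849/5184) = 2621880/1271459.

a = -0.8761, b = 2.0621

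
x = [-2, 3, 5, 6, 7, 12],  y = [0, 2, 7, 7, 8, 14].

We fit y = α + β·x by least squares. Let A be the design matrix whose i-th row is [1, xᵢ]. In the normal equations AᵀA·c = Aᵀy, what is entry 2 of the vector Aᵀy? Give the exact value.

307

Entry 2 ↔ basis x, so (Aᵀy)_{2} = Σᵢ (x)·yᵢ = (-2)·(0) + (3)·(2) + (5)·(7) + (6)·(7) + (7)·(8) + (12)·(14) = 307.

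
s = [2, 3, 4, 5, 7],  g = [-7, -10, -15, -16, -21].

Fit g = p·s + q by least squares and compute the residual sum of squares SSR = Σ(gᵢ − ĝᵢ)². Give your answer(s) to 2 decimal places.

Compute the Gram sums: Σs·s = 103, Σs = 21, Σ1 = 5.
And Σs·g = -331, Σg = -69.
Normal equations: [[103, 21]; [21, 5]]·[p, q]ᵀ = [-331, -69]ᵀ.
Δ = 103·5 − 21² = 74.
p = ((-331)·5 − 21·(-69))/74 = -103/37; q = (103·(-69) − 21·(-331))/74 = -78/37.
Residuals: 25/37, 17/37, -65/37, 1/37, 22/37; SSR = 152/37.

SSR = 4.11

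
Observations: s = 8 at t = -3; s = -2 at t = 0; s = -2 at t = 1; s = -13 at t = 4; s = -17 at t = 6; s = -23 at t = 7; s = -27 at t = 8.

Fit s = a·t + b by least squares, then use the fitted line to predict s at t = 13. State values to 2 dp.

Normal-equation sums: Σt·t = 175, Σt = 23, Σ1 = 7.
And Σt·s = -557, Σs = -76.
Normal equations: [[175, 23]; [23, 7]]·[a, b]ᵀ = [-557, -76]ᵀ.
Δ = 175·7 − 23² = 696.
a = ((-557)·7 − 23·(-76))/696 = -717/232; b = (175·(-76) − 23·(-557))/696 = -163/232.
At t = 13: ŝ = (-717/232)·(13) + (-163/232)·(1) = -2371/58.

ŝ = -40.88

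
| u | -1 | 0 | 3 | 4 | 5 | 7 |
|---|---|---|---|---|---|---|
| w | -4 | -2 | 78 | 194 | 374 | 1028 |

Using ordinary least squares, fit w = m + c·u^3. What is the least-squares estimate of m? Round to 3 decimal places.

Normal-equation sums: Σ1 = 6, Σu^3 = 558, Σu^3·u^3 = 138100.
Moment sums: Σw = 1668, Σu^3·w = 413880.
Eliminating c: 138100·(row 1) − 558·(row 2) gives 517236·m = 138100·1668 − 558·413880 = -594240, so m = -49520/43103.
Then c = (413880 − 558·(-49520/43103))/138100 = 129378/43103.

m = -1.149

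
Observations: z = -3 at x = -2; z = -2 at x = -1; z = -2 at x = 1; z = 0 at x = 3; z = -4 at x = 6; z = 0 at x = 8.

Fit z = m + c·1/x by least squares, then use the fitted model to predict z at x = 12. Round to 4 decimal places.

Sums needed: Σ1 = 6, Σ1/x = 1/8, Σ1/x·1/x = 1385/576.
Right-hand side: Σz = -11, Σ1/x·z = 5/6.
Δ = 6·(1385/576) − (1/8)² = 2767/192.
m = ((-11)·(1385/576) − (1/8)·(5/6))/(2767/192) = -15295/8301; c = (6·(5/6) − (1/8)·(-11))/(2767/192) = 1224/2767.
At x = 12: ẑ = (-15295/8301)·(1) + (1224/2767)·(1/12) = -14989/8301.

ẑ = -1.8057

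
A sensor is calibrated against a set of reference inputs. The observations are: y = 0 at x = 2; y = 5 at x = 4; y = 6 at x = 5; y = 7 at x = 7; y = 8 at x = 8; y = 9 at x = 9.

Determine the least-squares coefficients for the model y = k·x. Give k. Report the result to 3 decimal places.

k = 1.021

Normal-equation sums: Σx·x = 239.
Right-hand side: Σx·y = 244.
k = 244/239 = 1.02092.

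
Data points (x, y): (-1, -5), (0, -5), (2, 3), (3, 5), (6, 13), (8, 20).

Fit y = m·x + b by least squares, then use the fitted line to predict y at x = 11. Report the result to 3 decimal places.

ŷ = 27.967

The normal system MᵀM·[m, b]ᵀ = Mᵀy is [[114, 18]; [18, 6]]·[m, b]ᵀ = [264, 31]ᵀ.
det = 114·6 − 18² = 360.
m = (264·6 − 18·31)/360 = 57/20; b = (114·31 − 18·264)/360 = -203/60.
At x = 11: ŷ = (57/20)·(11) + (-203/60)·(1) = 839/30.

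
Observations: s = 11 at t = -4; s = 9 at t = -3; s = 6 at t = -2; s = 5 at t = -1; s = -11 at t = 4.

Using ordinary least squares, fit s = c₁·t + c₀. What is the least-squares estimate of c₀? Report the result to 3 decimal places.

c₀ = 0.660

MᵀM·[c₁, c₀]ᵀ = Mᵀs reads: 46·c₁ + (-6)·c₀ = -132;  (-6)·c₁ + 5·c₀ = 20.
(Σt·t = 46, Σt = -6, Σ1 = 5, Σt·s = -132, Σs = 20.)
det = 46·5 − (-6)² = 194.
c₁ = ((-132)·5 − (-6)·20)/194 = -270/97; c₀ = (46·20 − (-6)·(-132))/194 = 64/97.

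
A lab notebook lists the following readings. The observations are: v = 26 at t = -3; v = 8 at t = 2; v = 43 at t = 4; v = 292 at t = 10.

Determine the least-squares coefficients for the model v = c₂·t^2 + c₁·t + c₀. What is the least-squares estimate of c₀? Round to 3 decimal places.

The normal system AᵀA·[c₂, c₁, c₀]ᵀ = Aᵀv is [[10353, 1045, 129]; [1045, 129, 13]; [129, 13, 4]]·[c₂, c₁, c₀]ᵀ = [30154, 3030, 369]ᵀ.
Solving the 3×3 system (Gaussian elimination) gives c₂ = 437921/145658, c₁ = -84907/145658, c₀ = -205027/72829.

c₀ = -2.815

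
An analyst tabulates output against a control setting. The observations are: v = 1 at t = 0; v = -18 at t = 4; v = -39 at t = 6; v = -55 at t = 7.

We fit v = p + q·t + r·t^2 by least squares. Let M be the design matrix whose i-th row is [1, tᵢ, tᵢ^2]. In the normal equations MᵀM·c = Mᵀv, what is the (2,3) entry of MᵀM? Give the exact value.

Row 2 ↔ basis t, column 3 ↔ basis t^2, so (MᵀM)_{2,3} = Σᵢ (t)·(t^2) = (0)·(0) + (4)·(16) + (6)·(36) + (7)·(49) = 623.

623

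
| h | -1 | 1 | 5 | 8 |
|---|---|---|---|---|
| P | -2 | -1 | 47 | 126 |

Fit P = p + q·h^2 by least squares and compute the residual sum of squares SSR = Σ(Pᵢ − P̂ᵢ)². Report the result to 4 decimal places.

Compute the Gram sums: Σ1 = 4, Σh^2 = 91, Σh^2·h^2 = 4723.
And ΣP = 170, Σh^2·P = 9236.
So AᵀA·[p, q]ᵀ = AᵀP: [[4, 91]; [91, 4723]]·[p, q]ᵀ = [170, 9236]ᵀ.
Determinant 4·4723 − 91² = 10611.
p = (170·4723 − 91·9236)/10611 = -4174/1179; q = (4·9236 − 91·170)/10611 = 2386/1179.
Residuals: -190/393, 203/393, -7/131, 8/393; SSR = 66/131.

SSR = 0.5038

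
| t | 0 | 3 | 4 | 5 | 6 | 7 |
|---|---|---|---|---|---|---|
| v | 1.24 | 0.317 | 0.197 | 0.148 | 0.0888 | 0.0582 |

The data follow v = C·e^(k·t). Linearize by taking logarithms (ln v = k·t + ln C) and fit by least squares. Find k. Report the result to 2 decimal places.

Linearized form: ln v = k·t + ln C. From the 6 transformed points,
Σt = 25.0000, Σ(t)² = 135.0000, Σln v = -9.7341, Σt·ln v = -53.9328.
Equations: 135.0000·k + 25.0000·ln C = -53.9328;  25.0000·k + 6·ln C = -9.7341.
Δ = 135.0000·6 − (25.0000)² = 185.0000; k = (-53.9328·6 − 25.0000·-9.7341)/185.0000 = -0.43376, ln C = (135.0000·-9.7341 − 25.0000·-53.9328)/185.0000 = 0.18497.

k = -0.43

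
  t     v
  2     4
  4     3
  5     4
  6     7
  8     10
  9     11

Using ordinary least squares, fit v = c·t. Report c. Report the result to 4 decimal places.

The normal equations are: 226·c = 261.
Hence c = 261 / 226 ≈ 1.15487.

c = 1.1549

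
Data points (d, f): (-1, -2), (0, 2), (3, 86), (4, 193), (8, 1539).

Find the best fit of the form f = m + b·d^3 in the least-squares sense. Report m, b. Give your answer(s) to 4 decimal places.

The normal equations are: 5·m + 602·b = 1818;  602·m + 266970·b = 802644.
det = 5·266970 − 602² = 972446.
m = (1818·266970 − 602·802644)/972446 = 1079886/486223; b = (5·802644 − 602·1818)/972446 = 1459392/486223.

m = 2.2210, b = 3.0015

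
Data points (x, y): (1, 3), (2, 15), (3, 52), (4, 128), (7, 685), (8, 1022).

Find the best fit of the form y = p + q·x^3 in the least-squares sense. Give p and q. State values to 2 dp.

p = -0.40, q = 2.00

The normal equations are: 6·p + 955·q = 1905;  955·p + 384683·q = 767938.
(Σ1 = 6, Σx^3 = 955, Σx^3·x^3 = 384683, Σy = 1905, Σx^3·y = 767938.)
det = 6·384683 − 955² = 1396073.
p = (1905·384683 − 955·767938)/1396073 = -559675/1396073; q = (6·767938 − 955·1905)/1396073 = 2788353/1396073.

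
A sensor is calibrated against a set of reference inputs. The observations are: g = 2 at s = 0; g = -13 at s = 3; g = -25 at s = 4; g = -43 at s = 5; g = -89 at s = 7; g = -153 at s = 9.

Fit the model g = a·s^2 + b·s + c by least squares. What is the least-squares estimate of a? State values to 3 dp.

Sums needed: Σs^2·s^2 = 9924, Σs^2·s = 1288, Σs^2 = 180, Σs·s = 180, Σs = 28, Σ1 = 6.
Moment sums: Σs^2·g = -18346, Σs·g = -2354, Σg = -321.
XᵀX·[a, b, c]ᵀ = Xᵀg becomes [[9924, 1288, 180]; [1288, 180, 28]; [180, 28, 6]]·[a, b, c]ᵀ = [-18346, -2354, -321]ᵀ.
Solving the 3×3 system (Gaussian elimination) gives a = -8719/4215, b = 2014/1405, c = 15743/8430.

a = -2.069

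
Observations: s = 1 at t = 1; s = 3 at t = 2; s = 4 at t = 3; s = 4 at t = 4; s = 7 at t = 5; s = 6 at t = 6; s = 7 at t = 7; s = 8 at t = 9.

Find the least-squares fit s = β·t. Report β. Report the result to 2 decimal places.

From the data, Σt·t = 221.
For Xᵀs: Σt·s = 227.
Hence β = 227 / 221 ≈ 1.02715.

β = 1.03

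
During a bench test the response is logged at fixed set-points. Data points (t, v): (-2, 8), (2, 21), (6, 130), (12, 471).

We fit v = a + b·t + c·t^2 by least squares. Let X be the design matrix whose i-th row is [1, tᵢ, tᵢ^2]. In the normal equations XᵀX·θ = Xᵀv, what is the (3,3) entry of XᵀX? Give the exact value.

22064

Row 3 ↔ basis t^2, column 3 ↔ basis t^2, so (XᵀX)_{3,3} = Σᵢ (t^2)·(t^2) = (4)·(4) + (4)·(4) + (36)·(36) + (144)·(144) = 22064.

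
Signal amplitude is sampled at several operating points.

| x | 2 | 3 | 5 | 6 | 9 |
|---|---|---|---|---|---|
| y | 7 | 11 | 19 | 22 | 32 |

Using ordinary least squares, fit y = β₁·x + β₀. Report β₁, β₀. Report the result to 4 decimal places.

The normal system AᵀA·[β₁, β₀]ᵀ = Aᵀy is [[155, 25]; [25, 5]]·[β₁, β₀]ᵀ = [562, 91]ᵀ.
Determinant 155·5 − 25² = 150.
β₁ = (562·5 − 25·91)/150 = 107/30; β₀ = (155·91 − 25·562)/150 = 11/30.

β₁ = 3.5667, β₀ = 0.3667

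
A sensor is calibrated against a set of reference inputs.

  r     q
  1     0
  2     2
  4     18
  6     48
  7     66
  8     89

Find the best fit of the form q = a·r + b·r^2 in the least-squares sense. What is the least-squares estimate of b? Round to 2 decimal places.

b = 1.64

Entries of MᵀM: Σr·r = 170, Σr·r^2 = 1144, Σr^2·r^2 = 8066.
Moment sums: Σr·q = 1538, Σr^2·q = 10954.
Normal equations: [[170, 1144]; [1144, 8066]]·[a, b]ᵀ = [1538, 10954]ᵀ.
Δ = 170·8066 − 1144² = 62484.
a = (1538·8066 − 1144·10954)/62484 = -10489/5207; b = (170·10954 − 1144·1538)/62484 = 8559/5207.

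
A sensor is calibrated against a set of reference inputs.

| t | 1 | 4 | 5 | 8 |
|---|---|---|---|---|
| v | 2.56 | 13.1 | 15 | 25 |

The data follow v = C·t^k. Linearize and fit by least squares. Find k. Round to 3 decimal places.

k = 1.102

Linearized form: ln v = k·ln t + ln C. From the 4 transformed points,
XᵀX = [[8.8362, 5.0752]; [5.0752, 4]], rhs = [14.6183, 9.4395]ᵀ  (here Σln t = 5.0752, Σ(ln t)² = 8.8362, Σln v = 9.4395, Σln t·ln v = 14.6183).
Solving (det = 9.5873): k = 1.10207, ln C = 0.96159.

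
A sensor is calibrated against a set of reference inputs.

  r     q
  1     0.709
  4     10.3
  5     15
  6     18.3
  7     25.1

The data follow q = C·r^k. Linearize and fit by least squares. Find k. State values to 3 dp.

Let Y = ln q. Fitting Y = k·ln r + ln C by least squares:
XᵀX = [[11.5091, 6.7334]; [6.7334, 5]], rhs = [19.0714, 10.8261]ᵀ  (here Σln r = 6.7334, Σ(ln r)² = 11.5091, Σln q = 10.8261, Σln r·ln q = 19.0714).
Solving (det = 12.2067): k = 1.84002, ln C = -0.31271.

k = 1.840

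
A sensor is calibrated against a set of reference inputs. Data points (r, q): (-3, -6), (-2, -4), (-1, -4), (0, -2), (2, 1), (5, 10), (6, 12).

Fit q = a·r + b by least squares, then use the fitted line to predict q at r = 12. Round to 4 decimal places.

q̂ = 23.4583

Entries of AᵀA: Σr·r = 79, Σr = 7, Σ1 = 7.
Moment sums: Σr·q = 154, Σq = 7.
det = 79·7 − 7² = 504.
a = (154·7 − 7·7)/504 = 49/24; b = (79·7 − 7·154)/504 = -25/24.
At r = 12: q̂ = (49/24)·(12) + (-25/24)·(1) = 563/24.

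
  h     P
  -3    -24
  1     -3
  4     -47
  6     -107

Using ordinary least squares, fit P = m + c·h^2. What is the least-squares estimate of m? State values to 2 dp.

XᵀX·[m, c]ᵀ = XᵀP reads: 4·m + 62·c = -181;  62·m + 1634·c = -4823.
(Σ1 = 4, Σh^2 = 62, Σh^2·h^2 = 1634, ΣP = -181, Σh^2·P = -4823.)
Determinant 4·1634 − 62² = 2692.
m = ((-181)·1634 − 62·(-4823))/2692 = 818/673; c = (4·(-4823) − 62·(-181))/2692 = -4035/1346.

m = 1.22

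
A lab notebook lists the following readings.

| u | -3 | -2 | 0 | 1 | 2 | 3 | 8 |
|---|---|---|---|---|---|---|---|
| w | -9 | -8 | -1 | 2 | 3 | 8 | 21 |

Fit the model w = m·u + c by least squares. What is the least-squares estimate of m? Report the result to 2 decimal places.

m = 2.80

The normal system MᵀM·[m, c]ᵀ = Mᵀw is [[91, 9]; [9, 7]]·[m, c]ᵀ = [243, 16]ᵀ.
Eliminating c: 7·(row 1) − 9·(row 2) gives 556·m = 7·243 − 9·16 = 1557, so m = 1557/556.
Then c = (16 − 9·(1557/556))/7 = -731/556.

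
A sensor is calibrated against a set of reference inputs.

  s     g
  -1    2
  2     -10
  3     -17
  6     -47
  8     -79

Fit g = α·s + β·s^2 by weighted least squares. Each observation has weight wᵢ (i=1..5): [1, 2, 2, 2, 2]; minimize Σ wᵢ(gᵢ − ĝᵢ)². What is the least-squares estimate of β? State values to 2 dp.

With design matrix X, XᵀWX = [[227, 1525]; [1525, 10979]] and XᵀWg = [-1972, -13880]ᵀ.
Eliminating β: 10979·(row 1) − 1525·(row 2) gives 166608·α = 10979·(-1972) − 1525·(-13880) = -483588, so α = -13433/4628.
Then β = ((-13880) − 1525·(-13433/4628))/10979 = -3985/4628.

β = -0.86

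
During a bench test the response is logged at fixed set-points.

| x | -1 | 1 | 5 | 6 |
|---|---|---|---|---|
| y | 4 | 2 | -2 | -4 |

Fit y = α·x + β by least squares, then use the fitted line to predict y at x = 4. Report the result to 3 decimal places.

ŷ = -1.374

The normal equations are: 63·α + 11·β = -36;  11·α + 4·β = 0.
(Σx·x = 63, Σx = 11, Σ1 = 4, Σx·y = -36, Σy = 0.)
Eliminating β: 4·(row 1) − 11·(row 2) gives 131·α = 4·(-36) − 11·0 = -144, so α = -144/131.
Then β = (0 − 11·(-144/131))/4 = 396/131.
At x = 4: ŷ = (-144/131)·(4) + (396/131)·(1) = -180/131.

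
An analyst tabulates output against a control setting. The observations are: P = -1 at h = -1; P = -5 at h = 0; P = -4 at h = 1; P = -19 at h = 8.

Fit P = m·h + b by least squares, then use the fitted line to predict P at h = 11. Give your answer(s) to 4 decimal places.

MᵀM·[m, b]ᵀ = MᵀP reads: 66·m + 8·b = -155;  8·m + 4·b = -29.
Δ = 66·4 − 8² = 200.
m = ((-155)·4 − 8·(-29))/200 = -97/50; b = (66·(-29) − 8·(-155))/200 = -337/100.
At h = 11: P̂ = (-97/50)·(11) + (-337/100)·(1) = -2471/100.

P̂ = -24.7100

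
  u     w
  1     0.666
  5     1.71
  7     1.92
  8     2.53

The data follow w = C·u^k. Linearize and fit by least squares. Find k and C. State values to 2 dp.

k = 0.60, C = 0.66

Let Y = ln w. Fitting Y = k·ln u + ln C by least squares:
AᵀA = [[10.7009, 5.6348]; [5.6348, 4]], rhs = [4.0630, 1.7106]ᵀ  (here Σln u = 5.6348, Σ(ln u)² = 10.7009, Σln w = 1.7106, Σln u·ln w = 4.0630).
Slope k = (n·Σln u·ln w − Σln u·Σln w)/(n·Σ(ln u)² − (Σln u)²) = (4·4.0630 − 5.6348·1.7106)/11.0529 = 0.59833; ln C = (Σln w − k·Σln u)/n = -0.41522, so C = exp(-0.41522) = 0.66019.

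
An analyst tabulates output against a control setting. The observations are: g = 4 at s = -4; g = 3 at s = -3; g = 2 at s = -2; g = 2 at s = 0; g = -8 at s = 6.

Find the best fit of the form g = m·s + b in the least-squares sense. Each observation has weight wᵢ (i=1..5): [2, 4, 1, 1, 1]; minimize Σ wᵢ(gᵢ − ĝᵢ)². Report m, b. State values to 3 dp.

With design matrix X, XᵀWX = [[108, -16]; [-16, 9]] and XᵀWg = [-120, 16]ᵀ.
Eliminating b: 9·(row 1) − (-16)·(row 2) gives 716·m = 9·(-120) − (-16)·16 = -824, so m = -206/179.
Then b = (16 − (-16)·(-206/179))/9 = -48/179.

m = -1.151, b = -0.268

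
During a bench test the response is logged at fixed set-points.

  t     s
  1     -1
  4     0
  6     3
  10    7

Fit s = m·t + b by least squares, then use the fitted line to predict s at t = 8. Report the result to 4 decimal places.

The normal equations are: 153·m + 21·b = 87;  21·m + 4·b = 9.
(Σt·t = 153, Σt = 21, Σ1 = 4, Σt·s = 87, Σs = 9.)
det = 153·4 − 21² = 171.
m = (87·4 − 21·9)/171 = 53/57; b = (153·9 − 21·87)/171 = -50/19.
At t = 8: ŝ = (53/57)·(8) + (-50/19)·(1) = 274/57.

ŝ = 4.8070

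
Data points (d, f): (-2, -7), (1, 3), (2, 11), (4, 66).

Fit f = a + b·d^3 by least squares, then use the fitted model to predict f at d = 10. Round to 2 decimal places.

With design matrix A, AᵀA = [[4, 65]; [65, 4225]] and Aᵀf = [73, 4371]ᵀ.
Eliminating b: 4225·(row 1) − 65·(row 2) gives 12675·a = 4225·73 − 65·4371 = 24310, so a = 374/195.
Then b = (4371 − 65·(374/195))/4225 = 12739/12675.
At d = 10: f̂ = (374/195)·(1) + (12739/12675)·(1000) = 2552662/2535.

f̂ = 1006.97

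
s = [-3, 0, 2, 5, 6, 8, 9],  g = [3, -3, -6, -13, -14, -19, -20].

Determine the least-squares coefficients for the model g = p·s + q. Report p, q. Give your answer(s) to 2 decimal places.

p = -1.95, q = -2.75

The normal equations are: 219·p + 27·q = -502;  27·p + 7·q = -72.
Determinant 219·7 − 27² = 804.
p = ((-502)·7 − 27·(-72))/804 = -785/402; q = (219·(-72) − 27·(-502))/804 = -369/134.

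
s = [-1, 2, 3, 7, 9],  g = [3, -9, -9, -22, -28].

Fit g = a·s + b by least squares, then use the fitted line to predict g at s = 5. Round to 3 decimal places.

Sums needed: Σs·s = 144, Σs = 20, Σ1 = 5.
And Σs·g = -454, Σg = -65.
XᵀX·[a, b]ᵀ = Xᵀg becomes [[144, 20]; [20, 5]]·[a, b]ᵀ = [-454, -65]ᵀ.
Determinant 144·5 − 20² = 320.
a = ((-454)·5 − 20·(-65))/320 = -97/32; b = (144·(-65) − 20·(-454))/320 = -7/8.
At s = 5: ĝ = (-97/32)·(5) + (-7/8)·(1) = -513/32.

ĝ = -16.031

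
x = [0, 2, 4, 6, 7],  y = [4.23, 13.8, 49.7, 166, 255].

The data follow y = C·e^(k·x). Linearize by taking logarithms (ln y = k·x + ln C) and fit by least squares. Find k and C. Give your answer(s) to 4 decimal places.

Linearized form: ln y = k·x + ln C. From the 5 transformed points,
Σx = 19.0000, Σ(x)² = 105.0000, Σln y = 18.6261, Σx·ln y = 90.3341.
Equations: 105.0000·k + 19.0000·ln C = 90.3341;  19.0000·k + 5·ln C = 18.6261.
Δ = 105.0000·5 − (19.0000)² = 164.0000; k = (90.3341·5 − 19.0000·18.6261)/164.0000 = 0.59618, ln C = (105.0000·18.6261 − 19.0000·90.3341)/164.0000 = 1.45972, so C = exp(1.45972) = 4.30477.

k = 0.5962, C = 4.3048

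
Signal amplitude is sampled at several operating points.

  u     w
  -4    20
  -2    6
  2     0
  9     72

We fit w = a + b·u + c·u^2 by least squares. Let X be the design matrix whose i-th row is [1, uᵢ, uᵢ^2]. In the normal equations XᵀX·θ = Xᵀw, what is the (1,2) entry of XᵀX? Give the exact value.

5

Row 1 ↔ basis 1, column 2 ↔ basis u, so (XᵀX)_{1,2} = Σᵢ u = (1)·(-4) + (1)·(-2) + (1)·(2) + (1)·(9) = 5.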